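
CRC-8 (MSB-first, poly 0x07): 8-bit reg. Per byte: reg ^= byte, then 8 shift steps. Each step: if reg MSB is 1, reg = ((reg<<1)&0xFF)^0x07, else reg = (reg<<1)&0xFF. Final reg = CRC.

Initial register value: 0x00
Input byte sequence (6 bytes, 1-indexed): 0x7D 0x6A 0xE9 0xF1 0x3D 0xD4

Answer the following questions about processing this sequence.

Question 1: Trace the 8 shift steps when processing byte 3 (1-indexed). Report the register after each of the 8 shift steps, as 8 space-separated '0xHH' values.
Answer: 0x61 0xC2 0x83 0x01 0x02 0x04 0x08 0x10

Derivation:
After byte 1 (0x7D): reg=0x74
After byte 2 (0x6A): reg=0x5A
Register before byte 3: 0x5A
After XOR with byte 0xE9: 0xB3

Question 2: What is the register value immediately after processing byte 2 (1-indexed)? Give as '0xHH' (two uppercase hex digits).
After byte 1 (0x7D): reg=0x74
After byte 2 (0x6A): reg=0x5A

Answer: 0x5A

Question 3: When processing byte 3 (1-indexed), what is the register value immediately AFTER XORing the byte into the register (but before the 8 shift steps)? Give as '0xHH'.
Answer: 0xB3

Derivation:
Register before byte 3: 0x5A
Byte 3: 0xE9
0x5A XOR 0xE9 = 0xB3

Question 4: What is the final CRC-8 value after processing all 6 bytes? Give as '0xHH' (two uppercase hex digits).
Answer: 0x97

Derivation:
After byte 1 (0x7D): reg=0x74
After byte 2 (0x6A): reg=0x5A
After byte 3 (0xE9): reg=0x10
After byte 4 (0xF1): reg=0xA9
After byte 5 (0x3D): reg=0xE5
After byte 6 (0xD4): reg=0x97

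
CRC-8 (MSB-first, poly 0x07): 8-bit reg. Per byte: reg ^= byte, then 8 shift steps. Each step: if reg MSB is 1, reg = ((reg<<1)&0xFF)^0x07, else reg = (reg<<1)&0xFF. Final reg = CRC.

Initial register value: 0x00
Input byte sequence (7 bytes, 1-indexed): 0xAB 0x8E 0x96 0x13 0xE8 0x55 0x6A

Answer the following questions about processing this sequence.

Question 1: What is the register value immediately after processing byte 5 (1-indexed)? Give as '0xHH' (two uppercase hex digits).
Answer: 0x93

Derivation:
After byte 1 (0xAB): reg=0x58
After byte 2 (0x8E): reg=0x2C
After byte 3 (0x96): reg=0x2F
After byte 4 (0x13): reg=0xB4
After byte 5 (0xE8): reg=0x93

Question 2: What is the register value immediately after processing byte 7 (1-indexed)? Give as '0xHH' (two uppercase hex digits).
Answer: 0x82

Derivation:
After byte 1 (0xAB): reg=0x58
After byte 2 (0x8E): reg=0x2C
After byte 3 (0x96): reg=0x2F
After byte 4 (0x13): reg=0xB4
After byte 5 (0xE8): reg=0x93
After byte 6 (0x55): reg=0x5C
After byte 7 (0x6A): reg=0x82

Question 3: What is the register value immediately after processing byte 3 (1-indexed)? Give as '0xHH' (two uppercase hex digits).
Answer: 0x2F

Derivation:
After byte 1 (0xAB): reg=0x58
After byte 2 (0x8E): reg=0x2C
After byte 3 (0x96): reg=0x2F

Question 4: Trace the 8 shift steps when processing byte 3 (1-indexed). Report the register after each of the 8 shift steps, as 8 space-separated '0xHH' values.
Answer: 0x73 0xE6 0xCB 0x91 0x25 0x4A 0x94 0x2F

Derivation:
After byte 1 (0xAB): reg=0x58
After byte 2 (0x8E): reg=0x2C
Register before byte 3: 0x2C
After XOR with byte 0x96: 0xBA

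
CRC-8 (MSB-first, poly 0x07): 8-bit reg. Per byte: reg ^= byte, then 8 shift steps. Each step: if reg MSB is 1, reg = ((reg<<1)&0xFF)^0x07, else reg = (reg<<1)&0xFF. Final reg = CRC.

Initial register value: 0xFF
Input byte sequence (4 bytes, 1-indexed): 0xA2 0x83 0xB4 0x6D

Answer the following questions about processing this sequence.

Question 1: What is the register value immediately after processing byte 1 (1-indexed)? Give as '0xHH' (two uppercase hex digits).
Answer: 0x94

Derivation:
After byte 1 (0xA2): reg=0x94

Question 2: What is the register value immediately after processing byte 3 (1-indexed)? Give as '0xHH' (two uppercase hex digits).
After byte 1 (0xA2): reg=0x94
After byte 2 (0x83): reg=0x65
After byte 3 (0xB4): reg=0x39

Answer: 0x39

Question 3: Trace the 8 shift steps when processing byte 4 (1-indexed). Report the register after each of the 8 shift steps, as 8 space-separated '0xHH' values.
After byte 1 (0xA2): reg=0x94
After byte 2 (0x83): reg=0x65
After byte 3 (0xB4): reg=0x39
Register before byte 4: 0x39
After XOR with byte 0x6D: 0x54

Answer: 0xA8 0x57 0xAE 0x5B 0xB6 0x6B 0xD6 0xAB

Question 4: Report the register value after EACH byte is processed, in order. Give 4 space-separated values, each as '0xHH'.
0x94 0x65 0x39 0xAB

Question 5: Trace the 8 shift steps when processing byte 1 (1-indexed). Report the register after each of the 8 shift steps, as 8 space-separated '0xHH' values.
Answer: 0xBA 0x73 0xE6 0xCB 0x91 0x25 0x4A 0x94

Derivation:
Register before byte 1: 0xFF
After XOR with byte 0xA2: 0x5D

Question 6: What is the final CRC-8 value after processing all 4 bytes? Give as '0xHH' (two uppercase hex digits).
After byte 1 (0xA2): reg=0x94
After byte 2 (0x83): reg=0x65
After byte 3 (0xB4): reg=0x39
After byte 4 (0x6D): reg=0xAB

Answer: 0xAB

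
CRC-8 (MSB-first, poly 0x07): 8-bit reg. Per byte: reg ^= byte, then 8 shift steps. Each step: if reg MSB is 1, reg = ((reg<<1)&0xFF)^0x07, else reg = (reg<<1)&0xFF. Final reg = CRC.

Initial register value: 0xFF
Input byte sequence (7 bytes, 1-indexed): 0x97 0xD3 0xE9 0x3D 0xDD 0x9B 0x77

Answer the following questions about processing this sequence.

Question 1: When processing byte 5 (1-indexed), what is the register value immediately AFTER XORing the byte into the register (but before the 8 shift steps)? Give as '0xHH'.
Answer: 0xE7

Derivation:
Register before byte 5: 0x3A
Byte 5: 0xDD
0x3A XOR 0xDD = 0xE7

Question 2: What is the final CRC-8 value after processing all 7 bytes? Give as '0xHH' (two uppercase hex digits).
After byte 1 (0x97): reg=0x1F
After byte 2 (0xD3): reg=0x6A
After byte 3 (0xE9): reg=0x80
After byte 4 (0x3D): reg=0x3A
After byte 5 (0xDD): reg=0xBB
After byte 6 (0x9B): reg=0xE0
After byte 7 (0x77): reg=0xEC

Answer: 0xEC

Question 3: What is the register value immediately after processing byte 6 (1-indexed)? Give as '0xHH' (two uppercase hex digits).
After byte 1 (0x97): reg=0x1F
After byte 2 (0xD3): reg=0x6A
After byte 3 (0xE9): reg=0x80
After byte 4 (0x3D): reg=0x3A
After byte 5 (0xDD): reg=0xBB
After byte 6 (0x9B): reg=0xE0

Answer: 0xE0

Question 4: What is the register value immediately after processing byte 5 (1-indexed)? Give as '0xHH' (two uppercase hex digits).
After byte 1 (0x97): reg=0x1F
After byte 2 (0xD3): reg=0x6A
After byte 3 (0xE9): reg=0x80
After byte 4 (0x3D): reg=0x3A
After byte 5 (0xDD): reg=0xBB

Answer: 0xBB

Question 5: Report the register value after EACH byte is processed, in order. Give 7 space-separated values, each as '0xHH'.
0x1F 0x6A 0x80 0x3A 0xBB 0xE0 0xEC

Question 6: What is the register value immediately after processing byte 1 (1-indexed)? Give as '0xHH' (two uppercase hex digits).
After byte 1 (0x97): reg=0x1F

Answer: 0x1F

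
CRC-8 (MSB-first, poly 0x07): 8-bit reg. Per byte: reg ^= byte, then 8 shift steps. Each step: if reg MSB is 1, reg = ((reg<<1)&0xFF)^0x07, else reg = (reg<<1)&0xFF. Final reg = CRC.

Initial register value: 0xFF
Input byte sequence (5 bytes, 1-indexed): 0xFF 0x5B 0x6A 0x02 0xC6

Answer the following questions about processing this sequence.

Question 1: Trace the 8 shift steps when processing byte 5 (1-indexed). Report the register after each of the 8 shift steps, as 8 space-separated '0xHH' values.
Answer: 0xEE 0xDB 0xB1 0x65 0xCA 0x93 0x21 0x42

Derivation:
After byte 1 (0xFF): reg=0x00
After byte 2 (0x5B): reg=0x86
After byte 3 (0x6A): reg=0x8A
After byte 4 (0x02): reg=0xB1
Register before byte 5: 0xB1
After XOR with byte 0xC6: 0x77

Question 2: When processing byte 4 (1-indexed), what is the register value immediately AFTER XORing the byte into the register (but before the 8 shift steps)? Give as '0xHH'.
Answer: 0x88

Derivation:
Register before byte 4: 0x8A
Byte 4: 0x02
0x8A XOR 0x02 = 0x88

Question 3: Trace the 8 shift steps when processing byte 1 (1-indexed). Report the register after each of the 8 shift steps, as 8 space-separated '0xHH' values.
Register before byte 1: 0xFF
After XOR with byte 0xFF: 0x00

Answer: 0x00 0x00 0x00 0x00 0x00 0x00 0x00 0x00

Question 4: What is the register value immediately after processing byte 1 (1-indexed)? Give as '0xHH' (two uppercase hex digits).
Answer: 0x00

Derivation:
After byte 1 (0xFF): reg=0x00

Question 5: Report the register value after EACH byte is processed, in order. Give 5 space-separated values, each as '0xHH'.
0x00 0x86 0x8A 0xB1 0x42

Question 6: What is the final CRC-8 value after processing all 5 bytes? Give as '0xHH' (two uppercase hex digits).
Answer: 0x42

Derivation:
After byte 1 (0xFF): reg=0x00
After byte 2 (0x5B): reg=0x86
After byte 3 (0x6A): reg=0x8A
After byte 4 (0x02): reg=0xB1
After byte 5 (0xC6): reg=0x42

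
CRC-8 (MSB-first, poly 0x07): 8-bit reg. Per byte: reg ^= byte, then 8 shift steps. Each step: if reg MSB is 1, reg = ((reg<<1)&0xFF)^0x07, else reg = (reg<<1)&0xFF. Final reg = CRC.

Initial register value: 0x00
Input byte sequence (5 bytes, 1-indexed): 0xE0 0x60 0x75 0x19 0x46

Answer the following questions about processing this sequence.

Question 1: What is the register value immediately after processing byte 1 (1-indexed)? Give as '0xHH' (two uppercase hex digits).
After byte 1 (0xE0): reg=0xAE

Answer: 0xAE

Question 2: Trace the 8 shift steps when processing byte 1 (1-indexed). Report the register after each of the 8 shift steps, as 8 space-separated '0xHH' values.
Answer: 0xC7 0x89 0x15 0x2A 0x54 0xA8 0x57 0xAE

Derivation:
Register before byte 1: 0x00
After XOR with byte 0xE0: 0xE0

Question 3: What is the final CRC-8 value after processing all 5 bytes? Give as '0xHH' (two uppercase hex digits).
Answer: 0xF6

Derivation:
After byte 1 (0xE0): reg=0xAE
After byte 2 (0x60): reg=0x64
After byte 3 (0x75): reg=0x77
After byte 4 (0x19): reg=0x0D
After byte 5 (0x46): reg=0xF6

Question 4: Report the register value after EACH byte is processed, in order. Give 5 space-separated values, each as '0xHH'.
0xAE 0x64 0x77 0x0D 0xF6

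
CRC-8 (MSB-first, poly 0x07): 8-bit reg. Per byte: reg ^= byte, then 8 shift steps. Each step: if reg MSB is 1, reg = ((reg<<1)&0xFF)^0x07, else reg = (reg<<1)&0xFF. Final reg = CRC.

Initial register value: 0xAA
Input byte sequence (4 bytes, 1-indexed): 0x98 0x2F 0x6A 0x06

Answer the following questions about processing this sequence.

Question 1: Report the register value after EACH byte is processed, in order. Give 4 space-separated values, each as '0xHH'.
0x9E 0x1E 0x4B 0xE4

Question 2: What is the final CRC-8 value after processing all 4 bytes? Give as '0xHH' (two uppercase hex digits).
Answer: 0xE4

Derivation:
After byte 1 (0x98): reg=0x9E
After byte 2 (0x2F): reg=0x1E
After byte 3 (0x6A): reg=0x4B
After byte 4 (0x06): reg=0xE4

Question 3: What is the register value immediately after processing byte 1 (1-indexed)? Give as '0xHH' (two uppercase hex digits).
Answer: 0x9E

Derivation:
After byte 1 (0x98): reg=0x9E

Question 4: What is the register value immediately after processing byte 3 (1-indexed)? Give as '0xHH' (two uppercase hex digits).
Answer: 0x4B

Derivation:
After byte 1 (0x98): reg=0x9E
After byte 2 (0x2F): reg=0x1E
After byte 3 (0x6A): reg=0x4B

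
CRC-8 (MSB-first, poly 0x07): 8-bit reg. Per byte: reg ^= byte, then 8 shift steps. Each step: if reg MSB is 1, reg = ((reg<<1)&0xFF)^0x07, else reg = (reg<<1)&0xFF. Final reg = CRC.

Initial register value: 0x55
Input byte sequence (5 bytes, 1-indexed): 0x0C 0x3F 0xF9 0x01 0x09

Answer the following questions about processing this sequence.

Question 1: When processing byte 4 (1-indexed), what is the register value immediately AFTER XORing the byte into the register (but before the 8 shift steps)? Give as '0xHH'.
Answer: 0xC4

Derivation:
Register before byte 4: 0xC5
Byte 4: 0x01
0xC5 XOR 0x01 = 0xC4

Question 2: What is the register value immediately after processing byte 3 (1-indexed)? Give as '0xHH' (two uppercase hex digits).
Answer: 0xC5

Derivation:
After byte 1 (0x0C): reg=0x88
After byte 2 (0x3F): reg=0x0C
After byte 3 (0xF9): reg=0xC5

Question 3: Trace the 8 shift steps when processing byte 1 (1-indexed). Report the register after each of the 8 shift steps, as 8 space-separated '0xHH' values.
Answer: 0xB2 0x63 0xC6 0x8B 0x11 0x22 0x44 0x88

Derivation:
Register before byte 1: 0x55
After XOR with byte 0x0C: 0x59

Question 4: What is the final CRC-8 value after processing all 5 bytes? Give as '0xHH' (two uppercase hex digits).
After byte 1 (0x0C): reg=0x88
After byte 2 (0x3F): reg=0x0C
After byte 3 (0xF9): reg=0xC5
After byte 4 (0x01): reg=0x52
After byte 5 (0x09): reg=0x86

Answer: 0x86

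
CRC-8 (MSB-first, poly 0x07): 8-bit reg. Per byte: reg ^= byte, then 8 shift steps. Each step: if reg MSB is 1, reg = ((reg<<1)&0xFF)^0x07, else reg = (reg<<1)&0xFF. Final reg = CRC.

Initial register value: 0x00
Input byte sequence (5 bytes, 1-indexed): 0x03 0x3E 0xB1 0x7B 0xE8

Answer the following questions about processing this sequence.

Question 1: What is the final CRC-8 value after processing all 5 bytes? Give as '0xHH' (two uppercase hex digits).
Answer: 0xE9

Derivation:
After byte 1 (0x03): reg=0x09
After byte 2 (0x3E): reg=0x85
After byte 3 (0xB1): reg=0x8C
After byte 4 (0x7B): reg=0xCB
After byte 5 (0xE8): reg=0xE9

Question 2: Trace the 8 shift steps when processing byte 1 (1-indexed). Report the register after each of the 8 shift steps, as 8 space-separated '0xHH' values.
Answer: 0x06 0x0C 0x18 0x30 0x60 0xC0 0x87 0x09

Derivation:
Register before byte 1: 0x00
After XOR with byte 0x03: 0x03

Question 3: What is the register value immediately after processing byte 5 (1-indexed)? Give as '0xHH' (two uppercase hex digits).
Answer: 0xE9

Derivation:
After byte 1 (0x03): reg=0x09
After byte 2 (0x3E): reg=0x85
After byte 3 (0xB1): reg=0x8C
After byte 4 (0x7B): reg=0xCB
After byte 5 (0xE8): reg=0xE9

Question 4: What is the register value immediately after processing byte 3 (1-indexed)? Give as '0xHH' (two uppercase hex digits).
After byte 1 (0x03): reg=0x09
After byte 2 (0x3E): reg=0x85
After byte 3 (0xB1): reg=0x8C

Answer: 0x8C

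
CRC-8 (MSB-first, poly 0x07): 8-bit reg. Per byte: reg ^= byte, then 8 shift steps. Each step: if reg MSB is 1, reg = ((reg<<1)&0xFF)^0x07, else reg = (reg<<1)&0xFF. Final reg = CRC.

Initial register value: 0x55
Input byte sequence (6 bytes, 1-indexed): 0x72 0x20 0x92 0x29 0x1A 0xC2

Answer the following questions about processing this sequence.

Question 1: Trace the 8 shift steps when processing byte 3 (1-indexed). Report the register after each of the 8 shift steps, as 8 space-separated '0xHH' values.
After byte 1 (0x72): reg=0xF5
After byte 2 (0x20): reg=0x25
Register before byte 3: 0x25
After XOR with byte 0x92: 0xB7

Answer: 0x69 0xD2 0xA3 0x41 0x82 0x03 0x06 0x0C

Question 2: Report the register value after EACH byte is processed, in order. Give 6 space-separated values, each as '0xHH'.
0xF5 0x25 0x0C 0xFB 0xA9 0x16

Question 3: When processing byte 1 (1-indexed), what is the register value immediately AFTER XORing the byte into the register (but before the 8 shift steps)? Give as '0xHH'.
Answer: 0x27

Derivation:
Register before byte 1: 0x55
Byte 1: 0x72
0x55 XOR 0x72 = 0x27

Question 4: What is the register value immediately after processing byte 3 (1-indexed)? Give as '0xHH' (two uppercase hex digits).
After byte 1 (0x72): reg=0xF5
After byte 2 (0x20): reg=0x25
After byte 3 (0x92): reg=0x0C

Answer: 0x0C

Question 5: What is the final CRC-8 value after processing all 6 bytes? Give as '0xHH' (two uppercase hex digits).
After byte 1 (0x72): reg=0xF5
After byte 2 (0x20): reg=0x25
After byte 3 (0x92): reg=0x0C
After byte 4 (0x29): reg=0xFB
After byte 5 (0x1A): reg=0xA9
After byte 6 (0xC2): reg=0x16

Answer: 0x16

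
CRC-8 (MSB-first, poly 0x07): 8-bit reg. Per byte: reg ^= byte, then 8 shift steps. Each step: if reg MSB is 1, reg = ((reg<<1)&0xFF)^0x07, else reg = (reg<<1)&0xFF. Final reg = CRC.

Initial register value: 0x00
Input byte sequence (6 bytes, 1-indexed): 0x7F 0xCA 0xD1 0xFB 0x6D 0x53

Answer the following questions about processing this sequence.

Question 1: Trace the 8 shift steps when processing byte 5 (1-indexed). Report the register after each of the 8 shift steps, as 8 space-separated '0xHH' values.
After byte 1 (0x7F): reg=0x7A
After byte 2 (0xCA): reg=0x19
After byte 3 (0xD1): reg=0x76
After byte 4 (0xFB): reg=0xAA
Register before byte 5: 0xAA
After XOR with byte 0x6D: 0xC7

Answer: 0x89 0x15 0x2A 0x54 0xA8 0x57 0xAE 0x5B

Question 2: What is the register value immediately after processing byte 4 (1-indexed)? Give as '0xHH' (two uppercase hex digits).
Answer: 0xAA

Derivation:
After byte 1 (0x7F): reg=0x7A
After byte 2 (0xCA): reg=0x19
After byte 3 (0xD1): reg=0x76
After byte 4 (0xFB): reg=0xAA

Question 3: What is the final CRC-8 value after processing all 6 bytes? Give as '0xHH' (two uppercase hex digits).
Answer: 0x38

Derivation:
After byte 1 (0x7F): reg=0x7A
After byte 2 (0xCA): reg=0x19
After byte 3 (0xD1): reg=0x76
After byte 4 (0xFB): reg=0xAA
After byte 5 (0x6D): reg=0x5B
After byte 6 (0x53): reg=0x38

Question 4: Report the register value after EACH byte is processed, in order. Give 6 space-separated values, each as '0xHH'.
0x7A 0x19 0x76 0xAA 0x5B 0x38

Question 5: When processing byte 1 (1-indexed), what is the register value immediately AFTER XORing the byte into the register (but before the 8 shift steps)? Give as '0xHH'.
Register before byte 1: 0x00
Byte 1: 0x7F
0x00 XOR 0x7F = 0x7F

Answer: 0x7F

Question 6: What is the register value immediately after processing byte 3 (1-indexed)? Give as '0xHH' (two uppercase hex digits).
Answer: 0x76

Derivation:
After byte 1 (0x7F): reg=0x7A
After byte 2 (0xCA): reg=0x19
After byte 3 (0xD1): reg=0x76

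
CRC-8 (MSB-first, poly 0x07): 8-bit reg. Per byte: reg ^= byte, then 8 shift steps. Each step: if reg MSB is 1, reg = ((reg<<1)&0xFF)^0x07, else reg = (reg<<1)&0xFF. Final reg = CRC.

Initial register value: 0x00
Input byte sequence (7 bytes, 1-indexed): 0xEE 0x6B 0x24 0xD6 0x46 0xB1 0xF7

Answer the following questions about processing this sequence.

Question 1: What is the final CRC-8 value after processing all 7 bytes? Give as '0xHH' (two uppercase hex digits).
Answer: 0x09

Derivation:
After byte 1 (0xEE): reg=0x84
After byte 2 (0x6B): reg=0x83
After byte 3 (0x24): reg=0x7C
After byte 4 (0xD6): reg=0x5F
After byte 5 (0x46): reg=0x4F
After byte 6 (0xB1): reg=0xF4
After byte 7 (0xF7): reg=0x09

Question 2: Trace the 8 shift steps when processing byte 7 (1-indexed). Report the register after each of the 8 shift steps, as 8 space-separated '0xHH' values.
After byte 1 (0xEE): reg=0x84
After byte 2 (0x6B): reg=0x83
After byte 3 (0x24): reg=0x7C
After byte 4 (0xD6): reg=0x5F
After byte 5 (0x46): reg=0x4F
After byte 6 (0xB1): reg=0xF4
Register before byte 7: 0xF4
After XOR with byte 0xF7: 0x03

Answer: 0x06 0x0C 0x18 0x30 0x60 0xC0 0x87 0x09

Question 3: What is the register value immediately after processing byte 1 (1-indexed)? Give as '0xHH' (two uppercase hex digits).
After byte 1 (0xEE): reg=0x84

Answer: 0x84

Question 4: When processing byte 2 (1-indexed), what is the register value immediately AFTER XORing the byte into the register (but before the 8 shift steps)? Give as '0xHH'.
Answer: 0xEF

Derivation:
Register before byte 2: 0x84
Byte 2: 0x6B
0x84 XOR 0x6B = 0xEF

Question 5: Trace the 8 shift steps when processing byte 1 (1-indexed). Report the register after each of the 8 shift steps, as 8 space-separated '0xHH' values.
Register before byte 1: 0x00
After XOR with byte 0xEE: 0xEE

Answer: 0xDB 0xB1 0x65 0xCA 0x93 0x21 0x42 0x84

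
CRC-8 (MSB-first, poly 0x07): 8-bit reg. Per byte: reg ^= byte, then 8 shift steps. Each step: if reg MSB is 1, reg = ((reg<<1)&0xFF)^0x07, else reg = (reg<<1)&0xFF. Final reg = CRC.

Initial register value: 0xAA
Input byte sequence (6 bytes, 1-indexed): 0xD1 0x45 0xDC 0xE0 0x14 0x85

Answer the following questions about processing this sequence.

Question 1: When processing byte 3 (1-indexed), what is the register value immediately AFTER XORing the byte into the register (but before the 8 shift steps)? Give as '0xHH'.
Register before byte 3: 0xE9
Byte 3: 0xDC
0xE9 XOR 0xDC = 0x35

Answer: 0x35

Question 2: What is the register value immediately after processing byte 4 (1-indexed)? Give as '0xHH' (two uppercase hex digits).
Answer: 0x16

Derivation:
After byte 1 (0xD1): reg=0x66
After byte 2 (0x45): reg=0xE9
After byte 3 (0xDC): reg=0x8B
After byte 4 (0xE0): reg=0x16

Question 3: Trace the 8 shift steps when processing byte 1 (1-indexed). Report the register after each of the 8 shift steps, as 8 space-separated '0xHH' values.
Answer: 0xF6 0xEB 0xD1 0xA5 0x4D 0x9A 0x33 0x66

Derivation:
Register before byte 1: 0xAA
After XOR with byte 0xD1: 0x7B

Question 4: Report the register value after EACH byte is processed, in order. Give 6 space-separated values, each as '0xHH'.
0x66 0xE9 0x8B 0x16 0x0E 0xB8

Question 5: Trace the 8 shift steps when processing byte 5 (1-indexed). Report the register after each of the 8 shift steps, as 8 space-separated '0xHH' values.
After byte 1 (0xD1): reg=0x66
After byte 2 (0x45): reg=0xE9
After byte 3 (0xDC): reg=0x8B
After byte 4 (0xE0): reg=0x16
Register before byte 5: 0x16
After XOR with byte 0x14: 0x02

Answer: 0x04 0x08 0x10 0x20 0x40 0x80 0x07 0x0E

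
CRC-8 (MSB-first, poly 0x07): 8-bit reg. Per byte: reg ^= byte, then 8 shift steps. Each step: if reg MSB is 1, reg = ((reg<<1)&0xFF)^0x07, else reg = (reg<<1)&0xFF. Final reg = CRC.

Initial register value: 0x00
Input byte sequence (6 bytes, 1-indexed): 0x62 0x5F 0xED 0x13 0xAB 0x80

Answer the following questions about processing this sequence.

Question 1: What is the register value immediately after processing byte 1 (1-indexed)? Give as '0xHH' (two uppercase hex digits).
Answer: 0x29

Derivation:
After byte 1 (0x62): reg=0x29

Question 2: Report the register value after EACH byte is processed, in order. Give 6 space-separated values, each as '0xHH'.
0x29 0x45 0x51 0xC9 0x29 0x56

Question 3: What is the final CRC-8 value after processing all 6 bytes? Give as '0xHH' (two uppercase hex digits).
After byte 1 (0x62): reg=0x29
After byte 2 (0x5F): reg=0x45
After byte 3 (0xED): reg=0x51
After byte 4 (0x13): reg=0xC9
After byte 5 (0xAB): reg=0x29
After byte 6 (0x80): reg=0x56

Answer: 0x56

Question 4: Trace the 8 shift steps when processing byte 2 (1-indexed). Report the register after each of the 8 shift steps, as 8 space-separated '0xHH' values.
After byte 1 (0x62): reg=0x29
Register before byte 2: 0x29
After XOR with byte 0x5F: 0x76

Answer: 0xEC 0xDF 0xB9 0x75 0xEA 0xD3 0xA1 0x45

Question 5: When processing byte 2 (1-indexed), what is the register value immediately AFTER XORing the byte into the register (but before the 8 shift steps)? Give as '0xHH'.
Register before byte 2: 0x29
Byte 2: 0x5F
0x29 XOR 0x5F = 0x76

Answer: 0x76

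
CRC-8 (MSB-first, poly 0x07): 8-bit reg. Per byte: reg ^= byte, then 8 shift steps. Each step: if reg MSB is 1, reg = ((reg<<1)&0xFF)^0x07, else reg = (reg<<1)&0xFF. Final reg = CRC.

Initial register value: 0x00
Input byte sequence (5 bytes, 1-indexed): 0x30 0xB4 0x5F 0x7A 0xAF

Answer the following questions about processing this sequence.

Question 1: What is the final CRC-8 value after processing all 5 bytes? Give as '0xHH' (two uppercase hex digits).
Answer: 0x91

Derivation:
After byte 1 (0x30): reg=0x90
After byte 2 (0xB4): reg=0xFC
After byte 3 (0x5F): reg=0x60
After byte 4 (0x7A): reg=0x46
After byte 5 (0xAF): reg=0x91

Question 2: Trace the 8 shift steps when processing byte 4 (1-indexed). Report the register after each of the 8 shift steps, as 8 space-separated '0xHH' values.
After byte 1 (0x30): reg=0x90
After byte 2 (0xB4): reg=0xFC
After byte 3 (0x5F): reg=0x60
Register before byte 4: 0x60
After XOR with byte 0x7A: 0x1A

Answer: 0x34 0x68 0xD0 0xA7 0x49 0x92 0x23 0x46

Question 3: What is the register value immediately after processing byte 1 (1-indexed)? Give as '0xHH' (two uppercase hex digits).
After byte 1 (0x30): reg=0x90

Answer: 0x90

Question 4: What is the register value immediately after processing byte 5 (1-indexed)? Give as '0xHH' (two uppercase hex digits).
Answer: 0x91

Derivation:
After byte 1 (0x30): reg=0x90
After byte 2 (0xB4): reg=0xFC
After byte 3 (0x5F): reg=0x60
After byte 4 (0x7A): reg=0x46
After byte 5 (0xAF): reg=0x91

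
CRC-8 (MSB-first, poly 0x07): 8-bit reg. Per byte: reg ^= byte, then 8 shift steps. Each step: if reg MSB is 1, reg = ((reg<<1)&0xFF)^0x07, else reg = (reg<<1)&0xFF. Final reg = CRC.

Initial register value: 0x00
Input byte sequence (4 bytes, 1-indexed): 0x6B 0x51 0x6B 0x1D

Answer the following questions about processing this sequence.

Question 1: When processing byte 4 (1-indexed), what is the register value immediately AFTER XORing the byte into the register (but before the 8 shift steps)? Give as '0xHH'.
Answer: 0x3B

Derivation:
Register before byte 4: 0x26
Byte 4: 0x1D
0x26 XOR 0x1D = 0x3B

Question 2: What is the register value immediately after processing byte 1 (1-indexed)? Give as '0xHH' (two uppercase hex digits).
After byte 1 (0x6B): reg=0x16

Answer: 0x16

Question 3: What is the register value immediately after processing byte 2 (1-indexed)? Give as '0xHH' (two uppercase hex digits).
Answer: 0xD2

Derivation:
After byte 1 (0x6B): reg=0x16
After byte 2 (0x51): reg=0xD2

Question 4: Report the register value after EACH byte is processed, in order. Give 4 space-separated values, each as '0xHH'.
0x16 0xD2 0x26 0xA1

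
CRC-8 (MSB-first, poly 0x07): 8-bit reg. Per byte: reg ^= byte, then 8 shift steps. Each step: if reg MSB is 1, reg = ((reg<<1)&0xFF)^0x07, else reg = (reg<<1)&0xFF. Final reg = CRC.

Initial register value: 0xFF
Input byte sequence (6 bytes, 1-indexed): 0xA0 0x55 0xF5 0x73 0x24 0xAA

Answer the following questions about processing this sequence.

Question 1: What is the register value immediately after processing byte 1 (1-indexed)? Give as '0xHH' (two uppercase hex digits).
After byte 1 (0xA0): reg=0x9A

Answer: 0x9A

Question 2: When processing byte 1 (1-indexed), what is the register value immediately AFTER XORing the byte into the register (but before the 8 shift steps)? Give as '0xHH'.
Answer: 0x5F

Derivation:
Register before byte 1: 0xFF
Byte 1: 0xA0
0xFF XOR 0xA0 = 0x5F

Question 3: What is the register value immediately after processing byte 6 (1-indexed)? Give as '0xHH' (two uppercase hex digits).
After byte 1 (0xA0): reg=0x9A
After byte 2 (0x55): reg=0x63
After byte 3 (0xF5): reg=0xEB
After byte 4 (0x73): reg=0xC1
After byte 5 (0x24): reg=0xB5
After byte 6 (0xAA): reg=0x5D

Answer: 0x5D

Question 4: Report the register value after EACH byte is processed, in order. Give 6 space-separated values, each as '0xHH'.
0x9A 0x63 0xEB 0xC1 0xB5 0x5D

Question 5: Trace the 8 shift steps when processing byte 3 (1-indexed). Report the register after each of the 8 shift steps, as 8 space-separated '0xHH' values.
Answer: 0x2B 0x56 0xAC 0x5F 0xBE 0x7B 0xF6 0xEB

Derivation:
After byte 1 (0xA0): reg=0x9A
After byte 2 (0x55): reg=0x63
Register before byte 3: 0x63
After XOR with byte 0xF5: 0x96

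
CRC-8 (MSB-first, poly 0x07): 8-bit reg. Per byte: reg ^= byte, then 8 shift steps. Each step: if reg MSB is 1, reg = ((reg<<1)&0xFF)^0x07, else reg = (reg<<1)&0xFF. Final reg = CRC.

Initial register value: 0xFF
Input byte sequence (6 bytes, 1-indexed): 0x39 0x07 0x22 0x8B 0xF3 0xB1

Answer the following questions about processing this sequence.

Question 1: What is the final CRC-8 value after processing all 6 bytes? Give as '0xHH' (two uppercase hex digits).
After byte 1 (0x39): reg=0x5C
After byte 2 (0x07): reg=0x86
After byte 3 (0x22): reg=0x75
After byte 4 (0x8B): reg=0xF4
After byte 5 (0xF3): reg=0x15
After byte 6 (0xB1): reg=0x75

Answer: 0x75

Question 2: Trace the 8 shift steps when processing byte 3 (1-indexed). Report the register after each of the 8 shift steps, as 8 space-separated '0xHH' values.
After byte 1 (0x39): reg=0x5C
After byte 2 (0x07): reg=0x86
Register before byte 3: 0x86
After XOR with byte 0x22: 0xA4

Answer: 0x4F 0x9E 0x3B 0x76 0xEC 0xDF 0xB9 0x75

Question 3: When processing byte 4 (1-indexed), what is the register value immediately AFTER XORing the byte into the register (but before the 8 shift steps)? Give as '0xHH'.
Register before byte 4: 0x75
Byte 4: 0x8B
0x75 XOR 0x8B = 0xFE

Answer: 0xFE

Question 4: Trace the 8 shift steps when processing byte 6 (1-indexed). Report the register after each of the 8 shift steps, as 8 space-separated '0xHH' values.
Answer: 0x4F 0x9E 0x3B 0x76 0xEC 0xDF 0xB9 0x75

Derivation:
After byte 1 (0x39): reg=0x5C
After byte 2 (0x07): reg=0x86
After byte 3 (0x22): reg=0x75
After byte 4 (0x8B): reg=0xF4
After byte 5 (0xF3): reg=0x15
Register before byte 6: 0x15
After XOR with byte 0xB1: 0xA4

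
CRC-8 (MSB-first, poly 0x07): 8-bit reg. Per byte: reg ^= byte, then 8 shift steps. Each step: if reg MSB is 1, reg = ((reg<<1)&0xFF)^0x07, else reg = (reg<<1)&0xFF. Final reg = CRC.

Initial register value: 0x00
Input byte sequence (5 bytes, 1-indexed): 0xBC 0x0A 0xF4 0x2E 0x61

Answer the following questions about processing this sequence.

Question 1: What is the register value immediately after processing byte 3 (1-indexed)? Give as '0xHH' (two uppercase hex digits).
Answer: 0x50

Derivation:
After byte 1 (0xBC): reg=0x3D
After byte 2 (0x0A): reg=0x85
After byte 3 (0xF4): reg=0x50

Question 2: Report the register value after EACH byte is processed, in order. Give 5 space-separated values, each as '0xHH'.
0x3D 0x85 0x50 0x7D 0x54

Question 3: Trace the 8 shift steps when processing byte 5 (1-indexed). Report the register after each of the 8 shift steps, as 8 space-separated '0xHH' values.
Answer: 0x38 0x70 0xE0 0xC7 0x89 0x15 0x2A 0x54

Derivation:
After byte 1 (0xBC): reg=0x3D
After byte 2 (0x0A): reg=0x85
After byte 3 (0xF4): reg=0x50
After byte 4 (0x2E): reg=0x7D
Register before byte 5: 0x7D
After XOR with byte 0x61: 0x1C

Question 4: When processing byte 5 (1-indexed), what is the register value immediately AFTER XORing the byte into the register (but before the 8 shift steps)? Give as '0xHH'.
Register before byte 5: 0x7D
Byte 5: 0x61
0x7D XOR 0x61 = 0x1C

Answer: 0x1C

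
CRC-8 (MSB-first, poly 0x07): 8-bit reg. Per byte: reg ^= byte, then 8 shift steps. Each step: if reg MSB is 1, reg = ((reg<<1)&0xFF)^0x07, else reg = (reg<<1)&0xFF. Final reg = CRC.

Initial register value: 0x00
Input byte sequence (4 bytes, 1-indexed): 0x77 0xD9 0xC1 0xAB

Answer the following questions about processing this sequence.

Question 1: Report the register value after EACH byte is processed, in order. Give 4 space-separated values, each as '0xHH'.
0x42 0xC8 0x3F 0xE5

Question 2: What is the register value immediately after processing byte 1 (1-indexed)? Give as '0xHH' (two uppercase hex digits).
After byte 1 (0x77): reg=0x42

Answer: 0x42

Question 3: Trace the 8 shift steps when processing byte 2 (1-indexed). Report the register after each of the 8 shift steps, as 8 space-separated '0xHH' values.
Answer: 0x31 0x62 0xC4 0x8F 0x19 0x32 0x64 0xC8

Derivation:
After byte 1 (0x77): reg=0x42
Register before byte 2: 0x42
After XOR with byte 0xD9: 0x9B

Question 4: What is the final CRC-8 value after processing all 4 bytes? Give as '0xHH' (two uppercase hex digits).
After byte 1 (0x77): reg=0x42
After byte 2 (0xD9): reg=0xC8
After byte 3 (0xC1): reg=0x3F
After byte 4 (0xAB): reg=0xE5

Answer: 0xE5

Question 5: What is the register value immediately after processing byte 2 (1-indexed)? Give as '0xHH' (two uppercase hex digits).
After byte 1 (0x77): reg=0x42
After byte 2 (0xD9): reg=0xC8

Answer: 0xC8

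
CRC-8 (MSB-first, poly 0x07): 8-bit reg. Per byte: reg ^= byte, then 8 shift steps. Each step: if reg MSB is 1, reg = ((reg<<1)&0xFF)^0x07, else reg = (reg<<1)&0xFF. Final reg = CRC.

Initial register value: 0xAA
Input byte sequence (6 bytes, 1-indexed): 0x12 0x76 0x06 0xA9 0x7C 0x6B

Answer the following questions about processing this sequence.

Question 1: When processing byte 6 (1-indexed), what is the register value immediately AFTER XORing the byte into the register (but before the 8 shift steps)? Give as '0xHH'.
Answer: 0x5E

Derivation:
Register before byte 6: 0x35
Byte 6: 0x6B
0x35 XOR 0x6B = 0x5E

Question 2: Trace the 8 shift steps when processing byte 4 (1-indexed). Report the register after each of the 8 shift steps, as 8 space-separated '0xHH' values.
After byte 1 (0x12): reg=0x21
After byte 2 (0x76): reg=0xA2
After byte 3 (0x06): reg=0x75
Register before byte 4: 0x75
After XOR with byte 0xA9: 0xDC

Answer: 0xBF 0x79 0xF2 0xE3 0xC1 0x85 0x0D 0x1A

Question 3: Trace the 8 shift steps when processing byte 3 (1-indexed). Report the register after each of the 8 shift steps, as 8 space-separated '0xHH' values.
Answer: 0x4F 0x9E 0x3B 0x76 0xEC 0xDF 0xB9 0x75

Derivation:
After byte 1 (0x12): reg=0x21
After byte 2 (0x76): reg=0xA2
Register before byte 3: 0xA2
After XOR with byte 0x06: 0xA4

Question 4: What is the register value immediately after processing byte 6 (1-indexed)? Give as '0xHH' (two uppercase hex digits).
Answer: 0x9D

Derivation:
After byte 1 (0x12): reg=0x21
After byte 2 (0x76): reg=0xA2
After byte 3 (0x06): reg=0x75
After byte 4 (0xA9): reg=0x1A
After byte 5 (0x7C): reg=0x35
After byte 6 (0x6B): reg=0x9D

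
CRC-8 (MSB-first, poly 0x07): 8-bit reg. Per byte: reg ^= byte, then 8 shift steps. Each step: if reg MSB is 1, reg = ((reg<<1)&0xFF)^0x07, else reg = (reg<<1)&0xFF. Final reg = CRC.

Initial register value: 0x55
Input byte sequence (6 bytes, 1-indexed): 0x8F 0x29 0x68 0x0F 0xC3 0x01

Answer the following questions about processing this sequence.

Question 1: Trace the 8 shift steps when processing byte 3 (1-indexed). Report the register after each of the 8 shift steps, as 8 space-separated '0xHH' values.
After byte 1 (0x8F): reg=0x08
After byte 2 (0x29): reg=0xE7
Register before byte 3: 0xE7
After XOR with byte 0x68: 0x8F

Answer: 0x19 0x32 0x64 0xC8 0x97 0x29 0x52 0xA4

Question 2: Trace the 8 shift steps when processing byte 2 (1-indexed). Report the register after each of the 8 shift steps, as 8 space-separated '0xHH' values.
Answer: 0x42 0x84 0x0F 0x1E 0x3C 0x78 0xF0 0xE7

Derivation:
After byte 1 (0x8F): reg=0x08
Register before byte 2: 0x08
After XOR with byte 0x29: 0x21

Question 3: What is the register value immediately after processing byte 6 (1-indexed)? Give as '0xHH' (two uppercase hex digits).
After byte 1 (0x8F): reg=0x08
After byte 2 (0x29): reg=0xE7
After byte 3 (0x68): reg=0xA4
After byte 4 (0x0F): reg=0x58
After byte 5 (0xC3): reg=0xC8
After byte 6 (0x01): reg=0x71

Answer: 0x71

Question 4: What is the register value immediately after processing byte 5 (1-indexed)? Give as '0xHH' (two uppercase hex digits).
After byte 1 (0x8F): reg=0x08
After byte 2 (0x29): reg=0xE7
After byte 3 (0x68): reg=0xA4
After byte 4 (0x0F): reg=0x58
After byte 5 (0xC3): reg=0xC8

Answer: 0xC8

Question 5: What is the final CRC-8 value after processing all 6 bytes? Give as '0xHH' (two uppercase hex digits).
Answer: 0x71

Derivation:
After byte 1 (0x8F): reg=0x08
After byte 2 (0x29): reg=0xE7
After byte 3 (0x68): reg=0xA4
After byte 4 (0x0F): reg=0x58
After byte 5 (0xC3): reg=0xC8
After byte 6 (0x01): reg=0x71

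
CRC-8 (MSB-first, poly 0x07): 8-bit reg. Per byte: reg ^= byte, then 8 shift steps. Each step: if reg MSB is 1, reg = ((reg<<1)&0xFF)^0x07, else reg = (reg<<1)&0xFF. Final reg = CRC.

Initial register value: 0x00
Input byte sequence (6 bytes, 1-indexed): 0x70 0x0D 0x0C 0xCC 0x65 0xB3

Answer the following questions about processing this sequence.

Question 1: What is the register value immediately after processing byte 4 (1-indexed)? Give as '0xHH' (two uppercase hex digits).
After byte 1 (0x70): reg=0x57
After byte 2 (0x0D): reg=0x81
After byte 3 (0x0C): reg=0xAA
After byte 4 (0xCC): reg=0x35

Answer: 0x35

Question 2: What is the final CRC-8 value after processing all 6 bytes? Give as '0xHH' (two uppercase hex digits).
After byte 1 (0x70): reg=0x57
After byte 2 (0x0D): reg=0x81
After byte 3 (0x0C): reg=0xAA
After byte 4 (0xCC): reg=0x35
After byte 5 (0x65): reg=0xB7
After byte 6 (0xB3): reg=0x1C

Answer: 0x1C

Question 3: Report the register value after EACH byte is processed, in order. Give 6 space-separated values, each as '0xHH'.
0x57 0x81 0xAA 0x35 0xB7 0x1C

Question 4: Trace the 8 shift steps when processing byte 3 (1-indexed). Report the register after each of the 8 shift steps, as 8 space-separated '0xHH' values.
After byte 1 (0x70): reg=0x57
After byte 2 (0x0D): reg=0x81
Register before byte 3: 0x81
After XOR with byte 0x0C: 0x8D

Answer: 0x1D 0x3A 0x74 0xE8 0xD7 0xA9 0x55 0xAA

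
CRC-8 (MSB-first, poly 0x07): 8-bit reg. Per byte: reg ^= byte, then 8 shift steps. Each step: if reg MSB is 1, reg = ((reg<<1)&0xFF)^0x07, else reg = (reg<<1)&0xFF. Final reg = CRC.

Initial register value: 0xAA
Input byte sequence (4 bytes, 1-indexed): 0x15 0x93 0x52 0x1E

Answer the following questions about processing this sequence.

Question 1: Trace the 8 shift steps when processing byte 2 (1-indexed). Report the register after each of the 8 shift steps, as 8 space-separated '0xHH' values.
Answer: 0x49 0x92 0x23 0x46 0x8C 0x1F 0x3E 0x7C

Derivation:
After byte 1 (0x15): reg=0x34
Register before byte 2: 0x34
After XOR with byte 0x93: 0xA7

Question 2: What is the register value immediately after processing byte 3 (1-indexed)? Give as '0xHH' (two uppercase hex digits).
After byte 1 (0x15): reg=0x34
After byte 2 (0x93): reg=0x7C
After byte 3 (0x52): reg=0xCA

Answer: 0xCA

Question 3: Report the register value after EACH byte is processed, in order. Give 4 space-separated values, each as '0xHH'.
0x34 0x7C 0xCA 0x22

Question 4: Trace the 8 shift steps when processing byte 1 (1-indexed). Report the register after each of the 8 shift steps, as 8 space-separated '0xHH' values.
Answer: 0x79 0xF2 0xE3 0xC1 0x85 0x0D 0x1A 0x34

Derivation:
Register before byte 1: 0xAA
After XOR with byte 0x15: 0xBF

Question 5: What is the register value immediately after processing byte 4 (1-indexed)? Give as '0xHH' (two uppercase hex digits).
Answer: 0x22

Derivation:
After byte 1 (0x15): reg=0x34
After byte 2 (0x93): reg=0x7C
After byte 3 (0x52): reg=0xCA
After byte 4 (0x1E): reg=0x22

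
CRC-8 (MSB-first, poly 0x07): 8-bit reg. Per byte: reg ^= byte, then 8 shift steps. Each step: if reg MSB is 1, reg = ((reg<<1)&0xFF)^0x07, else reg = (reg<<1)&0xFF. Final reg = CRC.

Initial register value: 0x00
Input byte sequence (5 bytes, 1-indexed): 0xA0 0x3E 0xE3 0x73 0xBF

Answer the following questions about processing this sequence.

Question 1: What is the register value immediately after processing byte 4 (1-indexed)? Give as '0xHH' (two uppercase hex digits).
After byte 1 (0xA0): reg=0x69
After byte 2 (0x3E): reg=0xA2
After byte 3 (0xE3): reg=0xC0
After byte 4 (0x73): reg=0x10

Answer: 0x10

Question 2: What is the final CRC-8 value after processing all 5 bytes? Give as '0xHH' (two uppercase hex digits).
Answer: 0x44

Derivation:
After byte 1 (0xA0): reg=0x69
After byte 2 (0x3E): reg=0xA2
After byte 3 (0xE3): reg=0xC0
After byte 4 (0x73): reg=0x10
After byte 5 (0xBF): reg=0x44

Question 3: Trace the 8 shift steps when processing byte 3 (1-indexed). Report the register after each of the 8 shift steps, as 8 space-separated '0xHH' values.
Answer: 0x82 0x03 0x06 0x0C 0x18 0x30 0x60 0xC0

Derivation:
After byte 1 (0xA0): reg=0x69
After byte 2 (0x3E): reg=0xA2
Register before byte 3: 0xA2
After XOR with byte 0xE3: 0x41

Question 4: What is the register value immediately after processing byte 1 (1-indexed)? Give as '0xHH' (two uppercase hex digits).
Answer: 0x69

Derivation:
After byte 1 (0xA0): reg=0x69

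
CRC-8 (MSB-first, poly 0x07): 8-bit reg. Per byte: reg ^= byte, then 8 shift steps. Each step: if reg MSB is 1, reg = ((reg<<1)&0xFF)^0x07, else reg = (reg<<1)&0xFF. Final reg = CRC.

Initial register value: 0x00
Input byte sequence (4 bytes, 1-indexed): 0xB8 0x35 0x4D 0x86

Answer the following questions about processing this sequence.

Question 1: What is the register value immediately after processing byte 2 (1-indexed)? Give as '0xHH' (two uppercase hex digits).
Answer: 0x6C

Derivation:
After byte 1 (0xB8): reg=0x21
After byte 2 (0x35): reg=0x6C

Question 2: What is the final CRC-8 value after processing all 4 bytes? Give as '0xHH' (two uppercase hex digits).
After byte 1 (0xB8): reg=0x21
After byte 2 (0x35): reg=0x6C
After byte 3 (0x4D): reg=0xE7
After byte 4 (0x86): reg=0x20

Answer: 0x20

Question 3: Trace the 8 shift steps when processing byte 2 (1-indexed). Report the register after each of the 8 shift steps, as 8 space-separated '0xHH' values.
After byte 1 (0xB8): reg=0x21
Register before byte 2: 0x21
After XOR with byte 0x35: 0x14

Answer: 0x28 0x50 0xA0 0x47 0x8E 0x1B 0x36 0x6C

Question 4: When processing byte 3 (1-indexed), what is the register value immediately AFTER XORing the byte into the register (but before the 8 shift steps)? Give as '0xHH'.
Register before byte 3: 0x6C
Byte 3: 0x4D
0x6C XOR 0x4D = 0x21

Answer: 0x21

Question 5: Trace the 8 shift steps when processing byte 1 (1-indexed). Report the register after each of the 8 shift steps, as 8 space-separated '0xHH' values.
Answer: 0x77 0xEE 0xDB 0xB1 0x65 0xCA 0x93 0x21

Derivation:
Register before byte 1: 0x00
After XOR with byte 0xB8: 0xB8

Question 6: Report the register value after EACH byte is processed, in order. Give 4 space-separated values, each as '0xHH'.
0x21 0x6C 0xE7 0x20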